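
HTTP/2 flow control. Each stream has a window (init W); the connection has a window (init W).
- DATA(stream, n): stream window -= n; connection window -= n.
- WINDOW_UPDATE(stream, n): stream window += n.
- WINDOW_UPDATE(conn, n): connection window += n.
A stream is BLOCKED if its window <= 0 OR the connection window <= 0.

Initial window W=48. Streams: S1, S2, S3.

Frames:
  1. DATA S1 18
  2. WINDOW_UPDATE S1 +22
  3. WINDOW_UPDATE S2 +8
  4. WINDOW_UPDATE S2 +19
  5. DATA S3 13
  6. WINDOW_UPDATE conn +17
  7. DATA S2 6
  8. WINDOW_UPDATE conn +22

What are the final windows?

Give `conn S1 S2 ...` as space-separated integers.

Op 1: conn=30 S1=30 S2=48 S3=48 blocked=[]
Op 2: conn=30 S1=52 S2=48 S3=48 blocked=[]
Op 3: conn=30 S1=52 S2=56 S3=48 blocked=[]
Op 4: conn=30 S1=52 S2=75 S3=48 blocked=[]
Op 5: conn=17 S1=52 S2=75 S3=35 blocked=[]
Op 6: conn=34 S1=52 S2=75 S3=35 blocked=[]
Op 7: conn=28 S1=52 S2=69 S3=35 blocked=[]
Op 8: conn=50 S1=52 S2=69 S3=35 blocked=[]

Answer: 50 52 69 35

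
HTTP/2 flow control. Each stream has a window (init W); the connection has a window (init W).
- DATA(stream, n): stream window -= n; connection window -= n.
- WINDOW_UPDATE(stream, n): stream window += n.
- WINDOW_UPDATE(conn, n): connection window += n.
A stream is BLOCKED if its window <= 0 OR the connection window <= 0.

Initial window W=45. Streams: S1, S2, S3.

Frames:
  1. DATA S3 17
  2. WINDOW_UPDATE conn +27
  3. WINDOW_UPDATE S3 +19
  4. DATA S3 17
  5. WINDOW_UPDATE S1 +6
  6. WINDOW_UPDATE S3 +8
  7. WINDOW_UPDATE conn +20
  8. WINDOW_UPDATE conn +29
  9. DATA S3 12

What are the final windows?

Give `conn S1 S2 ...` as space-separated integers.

Op 1: conn=28 S1=45 S2=45 S3=28 blocked=[]
Op 2: conn=55 S1=45 S2=45 S3=28 blocked=[]
Op 3: conn=55 S1=45 S2=45 S3=47 blocked=[]
Op 4: conn=38 S1=45 S2=45 S3=30 blocked=[]
Op 5: conn=38 S1=51 S2=45 S3=30 blocked=[]
Op 6: conn=38 S1=51 S2=45 S3=38 blocked=[]
Op 7: conn=58 S1=51 S2=45 S3=38 blocked=[]
Op 8: conn=87 S1=51 S2=45 S3=38 blocked=[]
Op 9: conn=75 S1=51 S2=45 S3=26 blocked=[]

Answer: 75 51 45 26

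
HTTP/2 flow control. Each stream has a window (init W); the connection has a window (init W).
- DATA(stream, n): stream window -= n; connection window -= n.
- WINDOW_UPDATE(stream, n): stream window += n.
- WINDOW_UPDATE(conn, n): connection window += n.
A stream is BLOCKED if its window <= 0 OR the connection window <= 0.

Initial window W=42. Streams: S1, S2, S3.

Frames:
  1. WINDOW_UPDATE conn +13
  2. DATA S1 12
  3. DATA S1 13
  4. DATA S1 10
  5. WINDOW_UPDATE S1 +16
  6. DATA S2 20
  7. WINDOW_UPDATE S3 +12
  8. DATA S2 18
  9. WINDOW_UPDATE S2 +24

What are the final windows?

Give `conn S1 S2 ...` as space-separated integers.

Op 1: conn=55 S1=42 S2=42 S3=42 blocked=[]
Op 2: conn=43 S1=30 S2=42 S3=42 blocked=[]
Op 3: conn=30 S1=17 S2=42 S3=42 blocked=[]
Op 4: conn=20 S1=7 S2=42 S3=42 blocked=[]
Op 5: conn=20 S1=23 S2=42 S3=42 blocked=[]
Op 6: conn=0 S1=23 S2=22 S3=42 blocked=[1, 2, 3]
Op 7: conn=0 S1=23 S2=22 S3=54 blocked=[1, 2, 3]
Op 8: conn=-18 S1=23 S2=4 S3=54 blocked=[1, 2, 3]
Op 9: conn=-18 S1=23 S2=28 S3=54 blocked=[1, 2, 3]

Answer: -18 23 28 54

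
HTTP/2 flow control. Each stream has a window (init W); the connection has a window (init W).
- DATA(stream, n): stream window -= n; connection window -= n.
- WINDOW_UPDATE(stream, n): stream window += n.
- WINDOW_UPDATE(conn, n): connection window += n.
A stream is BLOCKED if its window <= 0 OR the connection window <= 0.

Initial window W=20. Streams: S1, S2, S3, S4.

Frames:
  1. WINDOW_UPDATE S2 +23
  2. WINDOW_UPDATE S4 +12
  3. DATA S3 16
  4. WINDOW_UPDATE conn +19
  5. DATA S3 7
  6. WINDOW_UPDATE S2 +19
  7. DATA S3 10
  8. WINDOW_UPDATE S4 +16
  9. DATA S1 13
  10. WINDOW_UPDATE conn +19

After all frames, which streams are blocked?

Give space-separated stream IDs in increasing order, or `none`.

Op 1: conn=20 S1=20 S2=43 S3=20 S4=20 blocked=[]
Op 2: conn=20 S1=20 S2=43 S3=20 S4=32 blocked=[]
Op 3: conn=4 S1=20 S2=43 S3=4 S4=32 blocked=[]
Op 4: conn=23 S1=20 S2=43 S3=4 S4=32 blocked=[]
Op 5: conn=16 S1=20 S2=43 S3=-3 S4=32 blocked=[3]
Op 6: conn=16 S1=20 S2=62 S3=-3 S4=32 blocked=[3]
Op 7: conn=6 S1=20 S2=62 S3=-13 S4=32 blocked=[3]
Op 8: conn=6 S1=20 S2=62 S3=-13 S4=48 blocked=[3]
Op 9: conn=-7 S1=7 S2=62 S3=-13 S4=48 blocked=[1, 2, 3, 4]
Op 10: conn=12 S1=7 S2=62 S3=-13 S4=48 blocked=[3]

Answer: S3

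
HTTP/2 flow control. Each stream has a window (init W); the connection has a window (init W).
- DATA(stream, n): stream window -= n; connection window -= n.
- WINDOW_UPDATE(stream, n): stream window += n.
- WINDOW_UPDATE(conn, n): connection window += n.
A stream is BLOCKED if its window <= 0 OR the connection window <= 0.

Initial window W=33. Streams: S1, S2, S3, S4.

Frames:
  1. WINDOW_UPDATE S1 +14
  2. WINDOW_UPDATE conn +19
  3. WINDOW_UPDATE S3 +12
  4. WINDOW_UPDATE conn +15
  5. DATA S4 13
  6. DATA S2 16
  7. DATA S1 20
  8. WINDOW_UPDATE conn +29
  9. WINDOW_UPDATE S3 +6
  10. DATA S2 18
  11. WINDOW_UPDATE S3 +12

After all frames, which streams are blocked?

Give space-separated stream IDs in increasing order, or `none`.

Answer: S2

Derivation:
Op 1: conn=33 S1=47 S2=33 S3=33 S4=33 blocked=[]
Op 2: conn=52 S1=47 S2=33 S3=33 S4=33 blocked=[]
Op 3: conn=52 S1=47 S2=33 S3=45 S4=33 blocked=[]
Op 4: conn=67 S1=47 S2=33 S3=45 S4=33 blocked=[]
Op 5: conn=54 S1=47 S2=33 S3=45 S4=20 blocked=[]
Op 6: conn=38 S1=47 S2=17 S3=45 S4=20 blocked=[]
Op 7: conn=18 S1=27 S2=17 S3=45 S4=20 blocked=[]
Op 8: conn=47 S1=27 S2=17 S3=45 S4=20 blocked=[]
Op 9: conn=47 S1=27 S2=17 S3=51 S4=20 blocked=[]
Op 10: conn=29 S1=27 S2=-1 S3=51 S4=20 blocked=[2]
Op 11: conn=29 S1=27 S2=-1 S3=63 S4=20 blocked=[2]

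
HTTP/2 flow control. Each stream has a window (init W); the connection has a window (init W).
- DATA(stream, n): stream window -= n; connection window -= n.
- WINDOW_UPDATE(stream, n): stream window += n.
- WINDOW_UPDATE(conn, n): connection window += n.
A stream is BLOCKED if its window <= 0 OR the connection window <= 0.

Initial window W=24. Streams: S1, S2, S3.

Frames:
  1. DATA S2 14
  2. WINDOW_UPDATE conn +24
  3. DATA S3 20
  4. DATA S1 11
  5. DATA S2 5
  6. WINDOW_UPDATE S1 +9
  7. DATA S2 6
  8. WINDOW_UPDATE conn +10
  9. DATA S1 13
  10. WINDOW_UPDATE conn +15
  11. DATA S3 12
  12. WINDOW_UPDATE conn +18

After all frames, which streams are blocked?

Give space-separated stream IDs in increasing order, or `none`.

Answer: S2 S3

Derivation:
Op 1: conn=10 S1=24 S2=10 S3=24 blocked=[]
Op 2: conn=34 S1=24 S2=10 S3=24 blocked=[]
Op 3: conn=14 S1=24 S2=10 S3=4 blocked=[]
Op 4: conn=3 S1=13 S2=10 S3=4 blocked=[]
Op 5: conn=-2 S1=13 S2=5 S3=4 blocked=[1, 2, 3]
Op 6: conn=-2 S1=22 S2=5 S3=4 blocked=[1, 2, 3]
Op 7: conn=-8 S1=22 S2=-1 S3=4 blocked=[1, 2, 3]
Op 8: conn=2 S1=22 S2=-1 S3=4 blocked=[2]
Op 9: conn=-11 S1=9 S2=-1 S3=4 blocked=[1, 2, 3]
Op 10: conn=4 S1=9 S2=-1 S3=4 blocked=[2]
Op 11: conn=-8 S1=9 S2=-1 S3=-8 blocked=[1, 2, 3]
Op 12: conn=10 S1=9 S2=-1 S3=-8 blocked=[2, 3]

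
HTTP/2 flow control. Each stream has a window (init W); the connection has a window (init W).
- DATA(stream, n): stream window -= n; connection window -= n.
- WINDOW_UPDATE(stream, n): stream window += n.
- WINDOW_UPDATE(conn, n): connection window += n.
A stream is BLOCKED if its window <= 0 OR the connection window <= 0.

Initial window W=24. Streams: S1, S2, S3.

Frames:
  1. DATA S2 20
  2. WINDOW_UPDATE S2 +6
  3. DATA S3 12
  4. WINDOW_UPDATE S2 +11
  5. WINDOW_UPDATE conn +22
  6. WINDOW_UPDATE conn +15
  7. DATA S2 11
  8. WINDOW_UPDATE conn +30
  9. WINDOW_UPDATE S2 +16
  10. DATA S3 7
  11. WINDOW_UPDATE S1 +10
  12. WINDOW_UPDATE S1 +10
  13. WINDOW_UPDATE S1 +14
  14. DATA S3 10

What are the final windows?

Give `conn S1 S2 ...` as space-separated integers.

Op 1: conn=4 S1=24 S2=4 S3=24 blocked=[]
Op 2: conn=4 S1=24 S2=10 S3=24 blocked=[]
Op 3: conn=-8 S1=24 S2=10 S3=12 blocked=[1, 2, 3]
Op 4: conn=-8 S1=24 S2=21 S3=12 blocked=[1, 2, 3]
Op 5: conn=14 S1=24 S2=21 S3=12 blocked=[]
Op 6: conn=29 S1=24 S2=21 S3=12 blocked=[]
Op 7: conn=18 S1=24 S2=10 S3=12 blocked=[]
Op 8: conn=48 S1=24 S2=10 S3=12 blocked=[]
Op 9: conn=48 S1=24 S2=26 S3=12 blocked=[]
Op 10: conn=41 S1=24 S2=26 S3=5 blocked=[]
Op 11: conn=41 S1=34 S2=26 S3=5 blocked=[]
Op 12: conn=41 S1=44 S2=26 S3=5 blocked=[]
Op 13: conn=41 S1=58 S2=26 S3=5 blocked=[]
Op 14: conn=31 S1=58 S2=26 S3=-5 blocked=[3]

Answer: 31 58 26 -5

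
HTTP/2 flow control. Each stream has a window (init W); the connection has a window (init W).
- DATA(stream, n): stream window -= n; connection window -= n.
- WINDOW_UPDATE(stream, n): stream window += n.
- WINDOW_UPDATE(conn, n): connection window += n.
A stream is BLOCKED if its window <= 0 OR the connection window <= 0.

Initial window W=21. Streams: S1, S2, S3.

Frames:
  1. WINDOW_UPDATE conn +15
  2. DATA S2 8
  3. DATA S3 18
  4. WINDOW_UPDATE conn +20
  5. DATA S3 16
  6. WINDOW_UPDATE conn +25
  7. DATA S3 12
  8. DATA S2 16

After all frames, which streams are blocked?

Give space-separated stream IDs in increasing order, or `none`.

Answer: S2 S3

Derivation:
Op 1: conn=36 S1=21 S2=21 S3=21 blocked=[]
Op 2: conn=28 S1=21 S2=13 S3=21 blocked=[]
Op 3: conn=10 S1=21 S2=13 S3=3 blocked=[]
Op 4: conn=30 S1=21 S2=13 S3=3 blocked=[]
Op 5: conn=14 S1=21 S2=13 S3=-13 blocked=[3]
Op 6: conn=39 S1=21 S2=13 S3=-13 blocked=[3]
Op 7: conn=27 S1=21 S2=13 S3=-25 blocked=[3]
Op 8: conn=11 S1=21 S2=-3 S3=-25 blocked=[2, 3]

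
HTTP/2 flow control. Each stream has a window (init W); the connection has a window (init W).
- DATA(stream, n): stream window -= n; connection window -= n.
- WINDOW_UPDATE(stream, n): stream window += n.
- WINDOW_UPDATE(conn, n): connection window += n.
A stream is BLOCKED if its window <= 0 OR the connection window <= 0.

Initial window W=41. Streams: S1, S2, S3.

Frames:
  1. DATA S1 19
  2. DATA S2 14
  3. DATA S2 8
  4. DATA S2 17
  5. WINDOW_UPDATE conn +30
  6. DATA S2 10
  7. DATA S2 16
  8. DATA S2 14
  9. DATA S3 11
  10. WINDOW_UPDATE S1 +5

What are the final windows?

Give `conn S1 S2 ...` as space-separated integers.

Op 1: conn=22 S1=22 S2=41 S3=41 blocked=[]
Op 2: conn=8 S1=22 S2=27 S3=41 blocked=[]
Op 3: conn=0 S1=22 S2=19 S3=41 blocked=[1, 2, 3]
Op 4: conn=-17 S1=22 S2=2 S3=41 blocked=[1, 2, 3]
Op 5: conn=13 S1=22 S2=2 S3=41 blocked=[]
Op 6: conn=3 S1=22 S2=-8 S3=41 blocked=[2]
Op 7: conn=-13 S1=22 S2=-24 S3=41 blocked=[1, 2, 3]
Op 8: conn=-27 S1=22 S2=-38 S3=41 blocked=[1, 2, 3]
Op 9: conn=-38 S1=22 S2=-38 S3=30 blocked=[1, 2, 3]
Op 10: conn=-38 S1=27 S2=-38 S3=30 blocked=[1, 2, 3]

Answer: -38 27 -38 30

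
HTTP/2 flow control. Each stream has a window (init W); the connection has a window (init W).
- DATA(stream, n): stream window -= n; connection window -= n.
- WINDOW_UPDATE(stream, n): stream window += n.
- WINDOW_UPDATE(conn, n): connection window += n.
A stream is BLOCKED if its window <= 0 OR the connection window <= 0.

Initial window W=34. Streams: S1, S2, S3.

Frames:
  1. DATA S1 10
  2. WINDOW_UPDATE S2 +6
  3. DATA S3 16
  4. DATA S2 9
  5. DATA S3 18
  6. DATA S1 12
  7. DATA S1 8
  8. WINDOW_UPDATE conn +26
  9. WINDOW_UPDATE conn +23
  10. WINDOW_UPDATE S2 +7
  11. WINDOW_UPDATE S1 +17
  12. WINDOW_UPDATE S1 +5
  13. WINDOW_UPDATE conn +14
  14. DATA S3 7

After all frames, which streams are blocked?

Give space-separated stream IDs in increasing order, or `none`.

Answer: S3

Derivation:
Op 1: conn=24 S1=24 S2=34 S3=34 blocked=[]
Op 2: conn=24 S1=24 S2=40 S3=34 blocked=[]
Op 3: conn=8 S1=24 S2=40 S3=18 blocked=[]
Op 4: conn=-1 S1=24 S2=31 S3=18 blocked=[1, 2, 3]
Op 5: conn=-19 S1=24 S2=31 S3=0 blocked=[1, 2, 3]
Op 6: conn=-31 S1=12 S2=31 S3=0 blocked=[1, 2, 3]
Op 7: conn=-39 S1=4 S2=31 S3=0 blocked=[1, 2, 3]
Op 8: conn=-13 S1=4 S2=31 S3=0 blocked=[1, 2, 3]
Op 9: conn=10 S1=4 S2=31 S3=0 blocked=[3]
Op 10: conn=10 S1=4 S2=38 S3=0 blocked=[3]
Op 11: conn=10 S1=21 S2=38 S3=0 blocked=[3]
Op 12: conn=10 S1=26 S2=38 S3=0 blocked=[3]
Op 13: conn=24 S1=26 S2=38 S3=0 blocked=[3]
Op 14: conn=17 S1=26 S2=38 S3=-7 blocked=[3]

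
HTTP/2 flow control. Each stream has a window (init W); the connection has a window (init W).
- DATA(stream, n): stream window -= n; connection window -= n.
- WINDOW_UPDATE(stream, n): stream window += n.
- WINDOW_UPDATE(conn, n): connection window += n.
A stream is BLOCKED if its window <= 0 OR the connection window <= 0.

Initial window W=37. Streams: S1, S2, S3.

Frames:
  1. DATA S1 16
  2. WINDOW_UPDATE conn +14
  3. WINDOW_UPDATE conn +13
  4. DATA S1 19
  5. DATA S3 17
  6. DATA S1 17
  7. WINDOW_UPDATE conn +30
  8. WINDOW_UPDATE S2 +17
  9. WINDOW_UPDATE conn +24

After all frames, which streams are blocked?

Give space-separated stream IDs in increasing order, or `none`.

Op 1: conn=21 S1=21 S2=37 S3=37 blocked=[]
Op 2: conn=35 S1=21 S2=37 S3=37 blocked=[]
Op 3: conn=48 S1=21 S2=37 S3=37 blocked=[]
Op 4: conn=29 S1=2 S2=37 S3=37 blocked=[]
Op 5: conn=12 S1=2 S2=37 S3=20 blocked=[]
Op 6: conn=-5 S1=-15 S2=37 S3=20 blocked=[1, 2, 3]
Op 7: conn=25 S1=-15 S2=37 S3=20 blocked=[1]
Op 8: conn=25 S1=-15 S2=54 S3=20 blocked=[1]
Op 9: conn=49 S1=-15 S2=54 S3=20 blocked=[1]

Answer: S1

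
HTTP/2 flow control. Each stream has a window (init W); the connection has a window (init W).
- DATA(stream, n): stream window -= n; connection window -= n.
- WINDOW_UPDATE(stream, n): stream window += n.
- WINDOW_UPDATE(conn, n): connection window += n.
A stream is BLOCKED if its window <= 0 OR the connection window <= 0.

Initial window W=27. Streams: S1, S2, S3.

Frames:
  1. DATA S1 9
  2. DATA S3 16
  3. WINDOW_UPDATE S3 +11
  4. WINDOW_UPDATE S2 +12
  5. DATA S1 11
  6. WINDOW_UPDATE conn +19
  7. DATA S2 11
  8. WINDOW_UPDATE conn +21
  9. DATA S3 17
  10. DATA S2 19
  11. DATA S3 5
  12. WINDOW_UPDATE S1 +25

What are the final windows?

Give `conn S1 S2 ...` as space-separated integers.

Op 1: conn=18 S1=18 S2=27 S3=27 blocked=[]
Op 2: conn=2 S1=18 S2=27 S3=11 blocked=[]
Op 3: conn=2 S1=18 S2=27 S3=22 blocked=[]
Op 4: conn=2 S1=18 S2=39 S3=22 blocked=[]
Op 5: conn=-9 S1=7 S2=39 S3=22 blocked=[1, 2, 3]
Op 6: conn=10 S1=7 S2=39 S3=22 blocked=[]
Op 7: conn=-1 S1=7 S2=28 S3=22 blocked=[1, 2, 3]
Op 8: conn=20 S1=7 S2=28 S3=22 blocked=[]
Op 9: conn=3 S1=7 S2=28 S3=5 blocked=[]
Op 10: conn=-16 S1=7 S2=9 S3=5 blocked=[1, 2, 3]
Op 11: conn=-21 S1=7 S2=9 S3=0 blocked=[1, 2, 3]
Op 12: conn=-21 S1=32 S2=9 S3=0 blocked=[1, 2, 3]

Answer: -21 32 9 0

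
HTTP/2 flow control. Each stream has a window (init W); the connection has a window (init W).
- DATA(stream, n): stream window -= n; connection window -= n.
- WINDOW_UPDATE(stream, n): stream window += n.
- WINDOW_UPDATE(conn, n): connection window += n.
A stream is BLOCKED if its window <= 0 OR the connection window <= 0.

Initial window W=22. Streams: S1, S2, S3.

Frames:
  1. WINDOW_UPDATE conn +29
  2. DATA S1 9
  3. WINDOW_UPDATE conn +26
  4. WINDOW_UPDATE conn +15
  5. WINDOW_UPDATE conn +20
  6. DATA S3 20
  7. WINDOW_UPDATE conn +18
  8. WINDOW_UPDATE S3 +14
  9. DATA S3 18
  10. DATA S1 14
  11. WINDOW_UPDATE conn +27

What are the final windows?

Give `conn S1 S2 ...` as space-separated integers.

Op 1: conn=51 S1=22 S2=22 S3=22 blocked=[]
Op 2: conn=42 S1=13 S2=22 S3=22 blocked=[]
Op 3: conn=68 S1=13 S2=22 S3=22 blocked=[]
Op 4: conn=83 S1=13 S2=22 S3=22 blocked=[]
Op 5: conn=103 S1=13 S2=22 S3=22 blocked=[]
Op 6: conn=83 S1=13 S2=22 S3=2 blocked=[]
Op 7: conn=101 S1=13 S2=22 S3=2 blocked=[]
Op 8: conn=101 S1=13 S2=22 S3=16 blocked=[]
Op 9: conn=83 S1=13 S2=22 S3=-2 blocked=[3]
Op 10: conn=69 S1=-1 S2=22 S3=-2 blocked=[1, 3]
Op 11: conn=96 S1=-1 S2=22 S3=-2 blocked=[1, 3]

Answer: 96 -1 22 -2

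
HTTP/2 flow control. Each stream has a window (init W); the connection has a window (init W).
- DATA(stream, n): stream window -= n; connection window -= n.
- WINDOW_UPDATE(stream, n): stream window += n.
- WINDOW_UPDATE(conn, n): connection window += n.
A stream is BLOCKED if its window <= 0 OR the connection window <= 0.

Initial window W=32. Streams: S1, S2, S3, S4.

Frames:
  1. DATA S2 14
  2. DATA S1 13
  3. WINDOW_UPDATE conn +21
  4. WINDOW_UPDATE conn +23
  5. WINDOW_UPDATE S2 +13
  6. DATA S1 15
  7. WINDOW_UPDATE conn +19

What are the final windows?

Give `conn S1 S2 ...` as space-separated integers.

Answer: 53 4 31 32 32

Derivation:
Op 1: conn=18 S1=32 S2=18 S3=32 S4=32 blocked=[]
Op 2: conn=5 S1=19 S2=18 S3=32 S4=32 blocked=[]
Op 3: conn=26 S1=19 S2=18 S3=32 S4=32 blocked=[]
Op 4: conn=49 S1=19 S2=18 S3=32 S4=32 blocked=[]
Op 5: conn=49 S1=19 S2=31 S3=32 S4=32 blocked=[]
Op 6: conn=34 S1=4 S2=31 S3=32 S4=32 blocked=[]
Op 7: conn=53 S1=4 S2=31 S3=32 S4=32 blocked=[]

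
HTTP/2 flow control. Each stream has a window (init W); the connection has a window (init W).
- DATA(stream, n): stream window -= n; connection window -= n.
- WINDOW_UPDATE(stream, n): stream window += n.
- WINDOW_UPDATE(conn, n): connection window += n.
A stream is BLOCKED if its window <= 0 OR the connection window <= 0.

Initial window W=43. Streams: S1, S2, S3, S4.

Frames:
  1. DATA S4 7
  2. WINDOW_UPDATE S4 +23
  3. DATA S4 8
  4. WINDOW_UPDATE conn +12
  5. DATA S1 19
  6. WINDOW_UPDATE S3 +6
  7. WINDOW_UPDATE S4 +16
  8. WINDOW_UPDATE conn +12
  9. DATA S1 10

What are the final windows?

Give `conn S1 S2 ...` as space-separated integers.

Answer: 23 14 43 49 67

Derivation:
Op 1: conn=36 S1=43 S2=43 S3=43 S4=36 blocked=[]
Op 2: conn=36 S1=43 S2=43 S3=43 S4=59 blocked=[]
Op 3: conn=28 S1=43 S2=43 S3=43 S4=51 blocked=[]
Op 4: conn=40 S1=43 S2=43 S3=43 S4=51 blocked=[]
Op 5: conn=21 S1=24 S2=43 S3=43 S4=51 blocked=[]
Op 6: conn=21 S1=24 S2=43 S3=49 S4=51 blocked=[]
Op 7: conn=21 S1=24 S2=43 S3=49 S4=67 blocked=[]
Op 8: conn=33 S1=24 S2=43 S3=49 S4=67 blocked=[]
Op 9: conn=23 S1=14 S2=43 S3=49 S4=67 blocked=[]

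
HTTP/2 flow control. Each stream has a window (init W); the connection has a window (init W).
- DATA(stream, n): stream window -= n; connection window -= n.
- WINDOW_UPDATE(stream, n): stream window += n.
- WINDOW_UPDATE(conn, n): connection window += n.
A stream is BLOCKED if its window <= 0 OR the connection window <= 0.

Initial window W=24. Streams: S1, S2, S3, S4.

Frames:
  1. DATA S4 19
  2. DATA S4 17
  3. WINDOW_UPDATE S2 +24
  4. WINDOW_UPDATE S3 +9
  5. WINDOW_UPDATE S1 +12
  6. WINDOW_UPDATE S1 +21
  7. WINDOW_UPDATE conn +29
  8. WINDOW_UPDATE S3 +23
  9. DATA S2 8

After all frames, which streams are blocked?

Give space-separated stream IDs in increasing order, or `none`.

Op 1: conn=5 S1=24 S2=24 S3=24 S4=5 blocked=[]
Op 2: conn=-12 S1=24 S2=24 S3=24 S4=-12 blocked=[1, 2, 3, 4]
Op 3: conn=-12 S1=24 S2=48 S3=24 S4=-12 blocked=[1, 2, 3, 4]
Op 4: conn=-12 S1=24 S2=48 S3=33 S4=-12 blocked=[1, 2, 3, 4]
Op 5: conn=-12 S1=36 S2=48 S3=33 S4=-12 blocked=[1, 2, 3, 4]
Op 6: conn=-12 S1=57 S2=48 S3=33 S4=-12 blocked=[1, 2, 3, 4]
Op 7: conn=17 S1=57 S2=48 S3=33 S4=-12 blocked=[4]
Op 8: conn=17 S1=57 S2=48 S3=56 S4=-12 blocked=[4]
Op 9: conn=9 S1=57 S2=40 S3=56 S4=-12 blocked=[4]

Answer: S4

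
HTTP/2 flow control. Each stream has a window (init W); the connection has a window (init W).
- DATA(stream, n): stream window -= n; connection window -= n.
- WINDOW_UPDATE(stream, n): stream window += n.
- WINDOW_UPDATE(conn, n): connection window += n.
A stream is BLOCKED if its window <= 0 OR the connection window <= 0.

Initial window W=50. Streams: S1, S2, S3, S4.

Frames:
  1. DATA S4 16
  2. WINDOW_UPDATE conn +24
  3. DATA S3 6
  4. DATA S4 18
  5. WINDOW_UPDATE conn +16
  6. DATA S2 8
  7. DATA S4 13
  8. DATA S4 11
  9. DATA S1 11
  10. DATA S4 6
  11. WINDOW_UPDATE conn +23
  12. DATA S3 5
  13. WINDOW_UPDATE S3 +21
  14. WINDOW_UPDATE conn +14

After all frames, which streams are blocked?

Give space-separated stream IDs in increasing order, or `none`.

Answer: S4

Derivation:
Op 1: conn=34 S1=50 S2=50 S3=50 S4=34 blocked=[]
Op 2: conn=58 S1=50 S2=50 S3=50 S4=34 blocked=[]
Op 3: conn=52 S1=50 S2=50 S3=44 S4=34 blocked=[]
Op 4: conn=34 S1=50 S2=50 S3=44 S4=16 blocked=[]
Op 5: conn=50 S1=50 S2=50 S3=44 S4=16 blocked=[]
Op 6: conn=42 S1=50 S2=42 S3=44 S4=16 blocked=[]
Op 7: conn=29 S1=50 S2=42 S3=44 S4=3 blocked=[]
Op 8: conn=18 S1=50 S2=42 S3=44 S4=-8 blocked=[4]
Op 9: conn=7 S1=39 S2=42 S3=44 S4=-8 blocked=[4]
Op 10: conn=1 S1=39 S2=42 S3=44 S4=-14 blocked=[4]
Op 11: conn=24 S1=39 S2=42 S3=44 S4=-14 blocked=[4]
Op 12: conn=19 S1=39 S2=42 S3=39 S4=-14 blocked=[4]
Op 13: conn=19 S1=39 S2=42 S3=60 S4=-14 blocked=[4]
Op 14: conn=33 S1=39 S2=42 S3=60 S4=-14 blocked=[4]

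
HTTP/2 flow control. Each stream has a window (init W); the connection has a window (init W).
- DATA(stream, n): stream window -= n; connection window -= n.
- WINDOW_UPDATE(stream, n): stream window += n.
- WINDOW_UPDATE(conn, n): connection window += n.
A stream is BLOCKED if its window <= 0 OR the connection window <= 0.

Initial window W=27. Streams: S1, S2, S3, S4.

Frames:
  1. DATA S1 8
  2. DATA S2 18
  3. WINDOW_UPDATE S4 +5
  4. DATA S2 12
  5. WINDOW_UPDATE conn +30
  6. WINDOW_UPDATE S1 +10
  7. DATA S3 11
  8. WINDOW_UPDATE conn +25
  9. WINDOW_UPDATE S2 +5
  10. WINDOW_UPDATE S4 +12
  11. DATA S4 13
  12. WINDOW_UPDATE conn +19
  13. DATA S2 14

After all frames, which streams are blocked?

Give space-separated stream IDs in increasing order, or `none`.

Answer: S2

Derivation:
Op 1: conn=19 S1=19 S2=27 S3=27 S4=27 blocked=[]
Op 2: conn=1 S1=19 S2=9 S3=27 S4=27 blocked=[]
Op 3: conn=1 S1=19 S2=9 S3=27 S4=32 blocked=[]
Op 4: conn=-11 S1=19 S2=-3 S3=27 S4=32 blocked=[1, 2, 3, 4]
Op 5: conn=19 S1=19 S2=-3 S3=27 S4=32 blocked=[2]
Op 6: conn=19 S1=29 S2=-3 S3=27 S4=32 blocked=[2]
Op 7: conn=8 S1=29 S2=-3 S3=16 S4=32 blocked=[2]
Op 8: conn=33 S1=29 S2=-3 S3=16 S4=32 blocked=[2]
Op 9: conn=33 S1=29 S2=2 S3=16 S4=32 blocked=[]
Op 10: conn=33 S1=29 S2=2 S3=16 S4=44 blocked=[]
Op 11: conn=20 S1=29 S2=2 S3=16 S4=31 blocked=[]
Op 12: conn=39 S1=29 S2=2 S3=16 S4=31 blocked=[]
Op 13: conn=25 S1=29 S2=-12 S3=16 S4=31 blocked=[2]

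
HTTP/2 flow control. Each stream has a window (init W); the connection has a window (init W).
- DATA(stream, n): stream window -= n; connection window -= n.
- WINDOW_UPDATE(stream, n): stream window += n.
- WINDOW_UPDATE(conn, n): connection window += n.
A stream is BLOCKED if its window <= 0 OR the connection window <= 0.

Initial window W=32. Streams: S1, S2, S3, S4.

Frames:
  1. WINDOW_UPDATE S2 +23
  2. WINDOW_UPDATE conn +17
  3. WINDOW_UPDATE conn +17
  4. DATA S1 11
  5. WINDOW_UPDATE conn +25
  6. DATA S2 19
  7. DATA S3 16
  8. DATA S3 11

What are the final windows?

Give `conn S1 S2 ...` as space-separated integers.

Answer: 34 21 36 5 32

Derivation:
Op 1: conn=32 S1=32 S2=55 S3=32 S4=32 blocked=[]
Op 2: conn=49 S1=32 S2=55 S3=32 S4=32 blocked=[]
Op 3: conn=66 S1=32 S2=55 S3=32 S4=32 blocked=[]
Op 4: conn=55 S1=21 S2=55 S3=32 S4=32 blocked=[]
Op 5: conn=80 S1=21 S2=55 S3=32 S4=32 blocked=[]
Op 6: conn=61 S1=21 S2=36 S3=32 S4=32 blocked=[]
Op 7: conn=45 S1=21 S2=36 S3=16 S4=32 blocked=[]
Op 8: conn=34 S1=21 S2=36 S3=5 S4=32 blocked=[]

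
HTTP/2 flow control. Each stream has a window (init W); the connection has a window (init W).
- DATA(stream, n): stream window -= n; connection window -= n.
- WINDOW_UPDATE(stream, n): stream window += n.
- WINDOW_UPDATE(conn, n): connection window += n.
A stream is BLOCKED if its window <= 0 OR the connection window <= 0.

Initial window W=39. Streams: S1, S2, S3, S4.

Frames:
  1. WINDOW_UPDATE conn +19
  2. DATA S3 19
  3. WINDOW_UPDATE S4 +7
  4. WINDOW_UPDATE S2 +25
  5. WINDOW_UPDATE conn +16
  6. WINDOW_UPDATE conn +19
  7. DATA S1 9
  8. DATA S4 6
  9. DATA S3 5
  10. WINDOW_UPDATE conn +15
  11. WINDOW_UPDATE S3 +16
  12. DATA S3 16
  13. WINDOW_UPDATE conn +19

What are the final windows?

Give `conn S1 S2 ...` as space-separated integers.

Op 1: conn=58 S1=39 S2=39 S3=39 S4=39 blocked=[]
Op 2: conn=39 S1=39 S2=39 S3=20 S4=39 blocked=[]
Op 3: conn=39 S1=39 S2=39 S3=20 S4=46 blocked=[]
Op 4: conn=39 S1=39 S2=64 S3=20 S4=46 blocked=[]
Op 5: conn=55 S1=39 S2=64 S3=20 S4=46 blocked=[]
Op 6: conn=74 S1=39 S2=64 S3=20 S4=46 blocked=[]
Op 7: conn=65 S1=30 S2=64 S3=20 S4=46 blocked=[]
Op 8: conn=59 S1=30 S2=64 S3=20 S4=40 blocked=[]
Op 9: conn=54 S1=30 S2=64 S3=15 S4=40 blocked=[]
Op 10: conn=69 S1=30 S2=64 S3=15 S4=40 blocked=[]
Op 11: conn=69 S1=30 S2=64 S3=31 S4=40 blocked=[]
Op 12: conn=53 S1=30 S2=64 S3=15 S4=40 blocked=[]
Op 13: conn=72 S1=30 S2=64 S3=15 S4=40 blocked=[]

Answer: 72 30 64 15 40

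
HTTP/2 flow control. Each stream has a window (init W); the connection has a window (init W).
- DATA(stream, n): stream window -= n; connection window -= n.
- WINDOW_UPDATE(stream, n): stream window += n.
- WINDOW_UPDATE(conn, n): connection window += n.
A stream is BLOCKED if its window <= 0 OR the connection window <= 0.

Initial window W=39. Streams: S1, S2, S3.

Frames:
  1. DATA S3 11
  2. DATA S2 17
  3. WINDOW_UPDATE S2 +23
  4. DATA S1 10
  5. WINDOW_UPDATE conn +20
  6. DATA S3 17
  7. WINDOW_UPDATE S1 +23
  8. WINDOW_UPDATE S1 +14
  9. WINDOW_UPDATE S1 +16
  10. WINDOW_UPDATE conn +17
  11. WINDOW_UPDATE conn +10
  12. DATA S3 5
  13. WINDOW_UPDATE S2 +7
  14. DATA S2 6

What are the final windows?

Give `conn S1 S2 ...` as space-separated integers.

Answer: 20 82 46 6

Derivation:
Op 1: conn=28 S1=39 S2=39 S3=28 blocked=[]
Op 2: conn=11 S1=39 S2=22 S3=28 blocked=[]
Op 3: conn=11 S1=39 S2=45 S3=28 blocked=[]
Op 4: conn=1 S1=29 S2=45 S3=28 blocked=[]
Op 5: conn=21 S1=29 S2=45 S3=28 blocked=[]
Op 6: conn=4 S1=29 S2=45 S3=11 blocked=[]
Op 7: conn=4 S1=52 S2=45 S3=11 blocked=[]
Op 8: conn=4 S1=66 S2=45 S3=11 blocked=[]
Op 9: conn=4 S1=82 S2=45 S3=11 blocked=[]
Op 10: conn=21 S1=82 S2=45 S3=11 blocked=[]
Op 11: conn=31 S1=82 S2=45 S3=11 blocked=[]
Op 12: conn=26 S1=82 S2=45 S3=6 blocked=[]
Op 13: conn=26 S1=82 S2=52 S3=6 blocked=[]
Op 14: conn=20 S1=82 S2=46 S3=6 blocked=[]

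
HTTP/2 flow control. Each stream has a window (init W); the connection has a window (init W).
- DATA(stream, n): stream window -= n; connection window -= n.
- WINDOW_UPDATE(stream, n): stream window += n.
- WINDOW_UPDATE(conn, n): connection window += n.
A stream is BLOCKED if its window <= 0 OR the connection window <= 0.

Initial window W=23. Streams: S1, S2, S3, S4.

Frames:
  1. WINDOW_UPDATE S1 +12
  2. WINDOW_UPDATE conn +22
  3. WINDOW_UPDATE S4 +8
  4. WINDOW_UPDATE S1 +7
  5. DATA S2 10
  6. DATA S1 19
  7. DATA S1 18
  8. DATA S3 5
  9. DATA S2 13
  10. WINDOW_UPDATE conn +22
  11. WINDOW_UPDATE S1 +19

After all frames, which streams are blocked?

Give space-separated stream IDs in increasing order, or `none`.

Answer: S2

Derivation:
Op 1: conn=23 S1=35 S2=23 S3=23 S4=23 blocked=[]
Op 2: conn=45 S1=35 S2=23 S3=23 S4=23 blocked=[]
Op 3: conn=45 S1=35 S2=23 S3=23 S4=31 blocked=[]
Op 4: conn=45 S1=42 S2=23 S3=23 S4=31 blocked=[]
Op 5: conn=35 S1=42 S2=13 S3=23 S4=31 blocked=[]
Op 6: conn=16 S1=23 S2=13 S3=23 S4=31 blocked=[]
Op 7: conn=-2 S1=5 S2=13 S3=23 S4=31 blocked=[1, 2, 3, 4]
Op 8: conn=-7 S1=5 S2=13 S3=18 S4=31 blocked=[1, 2, 3, 4]
Op 9: conn=-20 S1=5 S2=0 S3=18 S4=31 blocked=[1, 2, 3, 4]
Op 10: conn=2 S1=5 S2=0 S3=18 S4=31 blocked=[2]
Op 11: conn=2 S1=24 S2=0 S3=18 S4=31 blocked=[2]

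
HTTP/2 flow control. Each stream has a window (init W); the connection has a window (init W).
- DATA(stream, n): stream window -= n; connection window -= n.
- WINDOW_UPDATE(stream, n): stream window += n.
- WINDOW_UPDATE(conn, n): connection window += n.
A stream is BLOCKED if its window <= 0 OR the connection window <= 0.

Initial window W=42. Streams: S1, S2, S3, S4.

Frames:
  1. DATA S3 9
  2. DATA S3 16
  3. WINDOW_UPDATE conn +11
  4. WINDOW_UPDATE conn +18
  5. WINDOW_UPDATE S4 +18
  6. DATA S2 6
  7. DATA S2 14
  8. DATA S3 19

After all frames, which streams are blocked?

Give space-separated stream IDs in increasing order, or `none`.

Op 1: conn=33 S1=42 S2=42 S3=33 S4=42 blocked=[]
Op 2: conn=17 S1=42 S2=42 S3=17 S4=42 blocked=[]
Op 3: conn=28 S1=42 S2=42 S3=17 S4=42 blocked=[]
Op 4: conn=46 S1=42 S2=42 S3=17 S4=42 blocked=[]
Op 5: conn=46 S1=42 S2=42 S3=17 S4=60 blocked=[]
Op 6: conn=40 S1=42 S2=36 S3=17 S4=60 blocked=[]
Op 7: conn=26 S1=42 S2=22 S3=17 S4=60 blocked=[]
Op 8: conn=7 S1=42 S2=22 S3=-2 S4=60 blocked=[3]

Answer: S3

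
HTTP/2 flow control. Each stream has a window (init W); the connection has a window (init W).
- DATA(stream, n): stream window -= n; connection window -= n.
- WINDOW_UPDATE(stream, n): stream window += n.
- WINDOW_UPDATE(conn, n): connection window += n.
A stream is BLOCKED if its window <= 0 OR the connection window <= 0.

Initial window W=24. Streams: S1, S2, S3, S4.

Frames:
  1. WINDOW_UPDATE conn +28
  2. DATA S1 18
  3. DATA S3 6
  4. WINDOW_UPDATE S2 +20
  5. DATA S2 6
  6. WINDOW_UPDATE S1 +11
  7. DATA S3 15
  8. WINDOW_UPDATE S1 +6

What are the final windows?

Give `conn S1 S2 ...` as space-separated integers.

Answer: 7 23 38 3 24

Derivation:
Op 1: conn=52 S1=24 S2=24 S3=24 S4=24 blocked=[]
Op 2: conn=34 S1=6 S2=24 S3=24 S4=24 blocked=[]
Op 3: conn=28 S1=6 S2=24 S3=18 S4=24 blocked=[]
Op 4: conn=28 S1=6 S2=44 S3=18 S4=24 blocked=[]
Op 5: conn=22 S1=6 S2=38 S3=18 S4=24 blocked=[]
Op 6: conn=22 S1=17 S2=38 S3=18 S4=24 blocked=[]
Op 7: conn=7 S1=17 S2=38 S3=3 S4=24 blocked=[]
Op 8: conn=7 S1=23 S2=38 S3=3 S4=24 blocked=[]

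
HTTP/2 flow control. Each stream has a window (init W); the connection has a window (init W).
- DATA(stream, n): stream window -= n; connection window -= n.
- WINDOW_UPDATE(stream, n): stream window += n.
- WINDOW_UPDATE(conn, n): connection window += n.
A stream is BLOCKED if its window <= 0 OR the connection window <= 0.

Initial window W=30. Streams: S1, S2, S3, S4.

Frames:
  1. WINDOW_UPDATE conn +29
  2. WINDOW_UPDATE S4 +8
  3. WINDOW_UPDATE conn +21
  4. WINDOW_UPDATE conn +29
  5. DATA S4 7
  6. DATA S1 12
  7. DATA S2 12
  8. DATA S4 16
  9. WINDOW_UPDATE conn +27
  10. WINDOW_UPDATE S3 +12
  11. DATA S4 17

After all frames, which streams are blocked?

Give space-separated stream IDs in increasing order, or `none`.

Answer: S4

Derivation:
Op 1: conn=59 S1=30 S2=30 S3=30 S4=30 blocked=[]
Op 2: conn=59 S1=30 S2=30 S3=30 S4=38 blocked=[]
Op 3: conn=80 S1=30 S2=30 S3=30 S4=38 blocked=[]
Op 4: conn=109 S1=30 S2=30 S3=30 S4=38 blocked=[]
Op 5: conn=102 S1=30 S2=30 S3=30 S4=31 blocked=[]
Op 6: conn=90 S1=18 S2=30 S3=30 S4=31 blocked=[]
Op 7: conn=78 S1=18 S2=18 S3=30 S4=31 blocked=[]
Op 8: conn=62 S1=18 S2=18 S3=30 S4=15 blocked=[]
Op 9: conn=89 S1=18 S2=18 S3=30 S4=15 blocked=[]
Op 10: conn=89 S1=18 S2=18 S3=42 S4=15 blocked=[]
Op 11: conn=72 S1=18 S2=18 S3=42 S4=-2 blocked=[4]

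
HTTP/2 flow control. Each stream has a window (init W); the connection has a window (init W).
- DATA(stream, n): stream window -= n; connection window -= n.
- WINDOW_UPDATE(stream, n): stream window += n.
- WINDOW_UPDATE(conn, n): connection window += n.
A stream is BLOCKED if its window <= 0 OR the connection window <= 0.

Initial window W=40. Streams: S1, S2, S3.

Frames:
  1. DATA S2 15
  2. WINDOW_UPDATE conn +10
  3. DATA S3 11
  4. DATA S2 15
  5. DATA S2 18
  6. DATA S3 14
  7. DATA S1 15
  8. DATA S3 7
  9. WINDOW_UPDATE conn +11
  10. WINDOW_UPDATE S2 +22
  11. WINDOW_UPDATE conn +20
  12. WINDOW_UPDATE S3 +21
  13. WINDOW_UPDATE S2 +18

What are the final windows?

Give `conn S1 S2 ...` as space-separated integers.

Answer: -14 25 32 29

Derivation:
Op 1: conn=25 S1=40 S2=25 S3=40 blocked=[]
Op 2: conn=35 S1=40 S2=25 S3=40 blocked=[]
Op 3: conn=24 S1=40 S2=25 S3=29 blocked=[]
Op 4: conn=9 S1=40 S2=10 S3=29 blocked=[]
Op 5: conn=-9 S1=40 S2=-8 S3=29 blocked=[1, 2, 3]
Op 6: conn=-23 S1=40 S2=-8 S3=15 blocked=[1, 2, 3]
Op 7: conn=-38 S1=25 S2=-8 S3=15 blocked=[1, 2, 3]
Op 8: conn=-45 S1=25 S2=-8 S3=8 blocked=[1, 2, 3]
Op 9: conn=-34 S1=25 S2=-8 S3=8 blocked=[1, 2, 3]
Op 10: conn=-34 S1=25 S2=14 S3=8 blocked=[1, 2, 3]
Op 11: conn=-14 S1=25 S2=14 S3=8 blocked=[1, 2, 3]
Op 12: conn=-14 S1=25 S2=14 S3=29 blocked=[1, 2, 3]
Op 13: conn=-14 S1=25 S2=32 S3=29 blocked=[1, 2, 3]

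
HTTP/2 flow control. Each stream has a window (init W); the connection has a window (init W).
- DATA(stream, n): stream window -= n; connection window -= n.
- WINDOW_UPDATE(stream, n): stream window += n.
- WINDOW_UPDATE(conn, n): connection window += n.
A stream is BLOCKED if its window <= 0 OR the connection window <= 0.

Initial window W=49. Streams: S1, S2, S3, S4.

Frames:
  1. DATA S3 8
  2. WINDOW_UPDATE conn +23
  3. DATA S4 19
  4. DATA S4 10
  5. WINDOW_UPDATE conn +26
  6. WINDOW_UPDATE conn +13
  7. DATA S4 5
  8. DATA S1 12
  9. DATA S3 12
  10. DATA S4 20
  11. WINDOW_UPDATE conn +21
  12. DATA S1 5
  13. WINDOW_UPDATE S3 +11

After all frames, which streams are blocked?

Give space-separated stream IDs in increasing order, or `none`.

Answer: S4

Derivation:
Op 1: conn=41 S1=49 S2=49 S3=41 S4=49 blocked=[]
Op 2: conn=64 S1=49 S2=49 S3=41 S4=49 blocked=[]
Op 3: conn=45 S1=49 S2=49 S3=41 S4=30 blocked=[]
Op 4: conn=35 S1=49 S2=49 S3=41 S4=20 blocked=[]
Op 5: conn=61 S1=49 S2=49 S3=41 S4=20 blocked=[]
Op 6: conn=74 S1=49 S2=49 S3=41 S4=20 blocked=[]
Op 7: conn=69 S1=49 S2=49 S3=41 S4=15 blocked=[]
Op 8: conn=57 S1=37 S2=49 S3=41 S4=15 blocked=[]
Op 9: conn=45 S1=37 S2=49 S3=29 S4=15 blocked=[]
Op 10: conn=25 S1=37 S2=49 S3=29 S4=-5 blocked=[4]
Op 11: conn=46 S1=37 S2=49 S3=29 S4=-5 blocked=[4]
Op 12: conn=41 S1=32 S2=49 S3=29 S4=-5 blocked=[4]
Op 13: conn=41 S1=32 S2=49 S3=40 S4=-5 blocked=[4]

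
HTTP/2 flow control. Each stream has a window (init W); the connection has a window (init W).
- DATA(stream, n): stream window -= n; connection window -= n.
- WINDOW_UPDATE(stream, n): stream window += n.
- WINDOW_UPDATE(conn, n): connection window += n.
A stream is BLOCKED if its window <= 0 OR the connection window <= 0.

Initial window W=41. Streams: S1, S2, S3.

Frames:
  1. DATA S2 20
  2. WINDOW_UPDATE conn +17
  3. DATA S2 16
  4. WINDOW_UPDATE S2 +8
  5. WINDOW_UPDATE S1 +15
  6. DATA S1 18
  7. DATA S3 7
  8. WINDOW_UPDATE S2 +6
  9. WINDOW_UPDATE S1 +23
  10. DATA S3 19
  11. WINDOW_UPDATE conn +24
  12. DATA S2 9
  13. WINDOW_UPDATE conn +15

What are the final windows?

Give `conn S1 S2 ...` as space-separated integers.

Op 1: conn=21 S1=41 S2=21 S3=41 blocked=[]
Op 2: conn=38 S1=41 S2=21 S3=41 blocked=[]
Op 3: conn=22 S1=41 S2=5 S3=41 blocked=[]
Op 4: conn=22 S1=41 S2=13 S3=41 blocked=[]
Op 5: conn=22 S1=56 S2=13 S3=41 blocked=[]
Op 6: conn=4 S1=38 S2=13 S3=41 blocked=[]
Op 7: conn=-3 S1=38 S2=13 S3=34 blocked=[1, 2, 3]
Op 8: conn=-3 S1=38 S2=19 S3=34 blocked=[1, 2, 3]
Op 9: conn=-3 S1=61 S2=19 S3=34 blocked=[1, 2, 3]
Op 10: conn=-22 S1=61 S2=19 S3=15 blocked=[1, 2, 3]
Op 11: conn=2 S1=61 S2=19 S3=15 blocked=[]
Op 12: conn=-7 S1=61 S2=10 S3=15 blocked=[1, 2, 3]
Op 13: conn=8 S1=61 S2=10 S3=15 blocked=[]

Answer: 8 61 10 15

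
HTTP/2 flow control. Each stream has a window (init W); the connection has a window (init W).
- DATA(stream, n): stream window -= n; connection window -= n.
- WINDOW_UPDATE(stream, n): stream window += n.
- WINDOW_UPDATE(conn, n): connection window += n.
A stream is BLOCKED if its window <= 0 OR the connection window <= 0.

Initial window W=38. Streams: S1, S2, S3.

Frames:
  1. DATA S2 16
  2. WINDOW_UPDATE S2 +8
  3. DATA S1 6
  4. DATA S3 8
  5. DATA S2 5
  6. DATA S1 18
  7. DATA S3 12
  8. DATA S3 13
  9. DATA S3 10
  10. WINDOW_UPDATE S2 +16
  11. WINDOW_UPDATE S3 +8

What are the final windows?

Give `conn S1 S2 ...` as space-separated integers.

Op 1: conn=22 S1=38 S2=22 S3=38 blocked=[]
Op 2: conn=22 S1=38 S2=30 S3=38 blocked=[]
Op 3: conn=16 S1=32 S2=30 S3=38 blocked=[]
Op 4: conn=8 S1=32 S2=30 S3=30 blocked=[]
Op 5: conn=3 S1=32 S2=25 S3=30 blocked=[]
Op 6: conn=-15 S1=14 S2=25 S3=30 blocked=[1, 2, 3]
Op 7: conn=-27 S1=14 S2=25 S3=18 blocked=[1, 2, 3]
Op 8: conn=-40 S1=14 S2=25 S3=5 blocked=[1, 2, 3]
Op 9: conn=-50 S1=14 S2=25 S3=-5 blocked=[1, 2, 3]
Op 10: conn=-50 S1=14 S2=41 S3=-5 blocked=[1, 2, 3]
Op 11: conn=-50 S1=14 S2=41 S3=3 blocked=[1, 2, 3]

Answer: -50 14 41 3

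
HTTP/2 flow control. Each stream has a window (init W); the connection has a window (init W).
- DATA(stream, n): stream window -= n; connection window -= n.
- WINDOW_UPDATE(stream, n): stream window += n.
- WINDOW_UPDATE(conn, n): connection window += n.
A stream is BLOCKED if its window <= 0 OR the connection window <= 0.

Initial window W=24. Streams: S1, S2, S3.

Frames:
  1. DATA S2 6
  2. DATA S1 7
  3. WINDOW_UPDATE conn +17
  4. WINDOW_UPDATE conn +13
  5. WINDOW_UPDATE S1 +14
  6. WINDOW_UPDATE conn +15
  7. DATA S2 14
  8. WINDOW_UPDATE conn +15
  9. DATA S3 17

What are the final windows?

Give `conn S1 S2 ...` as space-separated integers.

Answer: 40 31 4 7

Derivation:
Op 1: conn=18 S1=24 S2=18 S3=24 blocked=[]
Op 2: conn=11 S1=17 S2=18 S3=24 blocked=[]
Op 3: conn=28 S1=17 S2=18 S3=24 blocked=[]
Op 4: conn=41 S1=17 S2=18 S3=24 blocked=[]
Op 5: conn=41 S1=31 S2=18 S3=24 blocked=[]
Op 6: conn=56 S1=31 S2=18 S3=24 blocked=[]
Op 7: conn=42 S1=31 S2=4 S3=24 blocked=[]
Op 8: conn=57 S1=31 S2=4 S3=24 blocked=[]
Op 9: conn=40 S1=31 S2=4 S3=7 blocked=[]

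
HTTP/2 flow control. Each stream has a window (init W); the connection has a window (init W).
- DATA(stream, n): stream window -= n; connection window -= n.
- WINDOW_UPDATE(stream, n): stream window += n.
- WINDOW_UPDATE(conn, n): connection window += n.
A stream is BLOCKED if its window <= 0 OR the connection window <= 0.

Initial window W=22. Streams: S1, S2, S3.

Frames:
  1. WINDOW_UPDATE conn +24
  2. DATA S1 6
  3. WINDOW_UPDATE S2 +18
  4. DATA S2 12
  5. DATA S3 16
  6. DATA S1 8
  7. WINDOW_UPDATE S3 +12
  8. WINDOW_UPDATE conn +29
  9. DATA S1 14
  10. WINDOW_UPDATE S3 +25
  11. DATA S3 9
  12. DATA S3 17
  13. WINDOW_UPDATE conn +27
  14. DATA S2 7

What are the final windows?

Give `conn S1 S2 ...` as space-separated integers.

Answer: 13 -6 21 17

Derivation:
Op 1: conn=46 S1=22 S2=22 S3=22 blocked=[]
Op 2: conn=40 S1=16 S2=22 S3=22 blocked=[]
Op 3: conn=40 S1=16 S2=40 S3=22 blocked=[]
Op 4: conn=28 S1=16 S2=28 S3=22 blocked=[]
Op 5: conn=12 S1=16 S2=28 S3=6 blocked=[]
Op 6: conn=4 S1=8 S2=28 S3=6 blocked=[]
Op 7: conn=4 S1=8 S2=28 S3=18 blocked=[]
Op 8: conn=33 S1=8 S2=28 S3=18 blocked=[]
Op 9: conn=19 S1=-6 S2=28 S3=18 blocked=[1]
Op 10: conn=19 S1=-6 S2=28 S3=43 blocked=[1]
Op 11: conn=10 S1=-6 S2=28 S3=34 blocked=[1]
Op 12: conn=-7 S1=-6 S2=28 S3=17 blocked=[1, 2, 3]
Op 13: conn=20 S1=-6 S2=28 S3=17 blocked=[1]
Op 14: conn=13 S1=-6 S2=21 S3=17 blocked=[1]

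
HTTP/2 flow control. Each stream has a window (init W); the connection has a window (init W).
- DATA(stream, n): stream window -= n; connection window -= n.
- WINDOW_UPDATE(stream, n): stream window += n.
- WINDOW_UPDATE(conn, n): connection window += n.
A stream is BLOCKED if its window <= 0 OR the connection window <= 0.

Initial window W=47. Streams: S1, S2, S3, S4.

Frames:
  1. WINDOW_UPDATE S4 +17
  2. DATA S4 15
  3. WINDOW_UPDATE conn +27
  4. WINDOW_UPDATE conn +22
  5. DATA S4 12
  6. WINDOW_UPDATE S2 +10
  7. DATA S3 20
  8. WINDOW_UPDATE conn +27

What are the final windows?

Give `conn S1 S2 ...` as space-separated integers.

Answer: 76 47 57 27 37

Derivation:
Op 1: conn=47 S1=47 S2=47 S3=47 S4=64 blocked=[]
Op 2: conn=32 S1=47 S2=47 S3=47 S4=49 blocked=[]
Op 3: conn=59 S1=47 S2=47 S3=47 S4=49 blocked=[]
Op 4: conn=81 S1=47 S2=47 S3=47 S4=49 blocked=[]
Op 5: conn=69 S1=47 S2=47 S3=47 S4=37 blocked=[]
Op 6: conn=69 S1=47 S2=57 S3=47 S4=37 blocked=[]
Op 7: conn=49 S1=47 S2=57 S3=27 S4=37 blocked=[]
Op 8: conn=76 S1=47 S2=57 S3=27 S4=37 blocked=[]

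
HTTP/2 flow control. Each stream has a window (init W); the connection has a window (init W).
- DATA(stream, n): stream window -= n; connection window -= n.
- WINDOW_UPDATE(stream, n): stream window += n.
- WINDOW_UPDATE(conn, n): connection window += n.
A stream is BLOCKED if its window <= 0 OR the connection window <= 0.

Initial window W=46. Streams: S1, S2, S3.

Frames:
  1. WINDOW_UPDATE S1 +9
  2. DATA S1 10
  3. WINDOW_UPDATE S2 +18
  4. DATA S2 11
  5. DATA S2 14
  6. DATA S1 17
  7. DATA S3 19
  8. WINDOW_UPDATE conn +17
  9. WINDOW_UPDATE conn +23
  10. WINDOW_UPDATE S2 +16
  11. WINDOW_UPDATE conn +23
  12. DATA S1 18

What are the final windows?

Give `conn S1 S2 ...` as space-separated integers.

Answer: 20 10 55 27

Derivation:
Op 1: conn=46 S1=55 S2=46 S3=46 blocked=[]
Op 2: conn=36 S1=45 S2=46 S3=46 blocked=[]
Op 3: conn=36 S1=45 S2=64 S3=46 blocked=[]
Op 4: conn=25 S1=45 S2=53 S3=46 blocked=[]
Op 5: conn=11 S1=45 S2=39 S3=46 blocked=[]
Op 6: conn=-6 S1=28 S2=39 S3=46 blocked=[1, 2, 3]
Op 7: conn=-25 S1=28 S2=39 S3=27 blocked=[1, 2, 3]
Op 8: conn=-8 S1=28 S2=39 S3=27 blocked=[1, 2, 3]
Op 9: conn=15 S1=28 S2=39 S3=27 blocked=[]
Op 10: conn=15 S1=28 S2=55 S3=27 blocked=[]
Op 11: conn=38 S1=28 S2=55 S3=27 blocked=[]
Op 12: conn=20 S1=10 S2=55 S3=27 blocked=[]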